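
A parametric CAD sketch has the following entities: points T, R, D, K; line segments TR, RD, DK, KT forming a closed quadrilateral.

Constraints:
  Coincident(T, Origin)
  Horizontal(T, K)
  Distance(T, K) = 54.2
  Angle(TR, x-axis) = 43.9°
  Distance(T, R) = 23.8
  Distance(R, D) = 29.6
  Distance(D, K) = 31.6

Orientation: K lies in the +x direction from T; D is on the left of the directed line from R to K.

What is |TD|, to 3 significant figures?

52.8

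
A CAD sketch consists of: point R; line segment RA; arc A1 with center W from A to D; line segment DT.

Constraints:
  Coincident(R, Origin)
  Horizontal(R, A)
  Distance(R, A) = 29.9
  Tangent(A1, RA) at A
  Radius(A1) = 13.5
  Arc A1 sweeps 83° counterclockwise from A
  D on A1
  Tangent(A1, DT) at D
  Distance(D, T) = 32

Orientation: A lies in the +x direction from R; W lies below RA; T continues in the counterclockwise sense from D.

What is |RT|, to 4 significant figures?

45.40

On A1, A sits at bearing 90° from W; an 83° counterclockwise sweep puts D at bearing 173°, so D = W + 13.5·(cos 173°, sin 173°) = (16.50, -11.85). Tangency of A1 to DT means the radius WD is perpendicular to DT, so DT runs along (−sin 173°, cos 173°); with |DT| = 32.0, T = (12.60, -43.62). Then |RT| = |T − R| = 45.40.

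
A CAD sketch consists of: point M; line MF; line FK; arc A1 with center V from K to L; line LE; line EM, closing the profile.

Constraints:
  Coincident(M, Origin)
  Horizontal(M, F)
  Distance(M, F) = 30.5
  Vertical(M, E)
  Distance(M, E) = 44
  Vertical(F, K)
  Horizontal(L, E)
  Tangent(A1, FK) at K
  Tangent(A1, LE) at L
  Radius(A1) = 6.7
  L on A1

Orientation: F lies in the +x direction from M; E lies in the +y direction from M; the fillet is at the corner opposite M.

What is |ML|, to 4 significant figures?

50.02

M is at the origin; M and F share the same y with |MF| = 30.5 and F on the +x side, so F = (30.50, 0.000). ME is vertical with |ME| = 44.0 and E on the +y side, so E = (0.000, 44.00). The virtual corner opposite M is at (30.50, 44.00). A1 meets FK tangentially, so VK is at right angles to FK and tangency of A1 to LE means the radius VL is perpendicular to LE, with radius 6.7, so the center V sits 6.7 in from both sides at V = (23.80, 37.30). That places the tangent points at K = (30.50, 37.30) on FK and L = (23.80, 44.00) on LE. Then |ML| = |L − M| = 50.02.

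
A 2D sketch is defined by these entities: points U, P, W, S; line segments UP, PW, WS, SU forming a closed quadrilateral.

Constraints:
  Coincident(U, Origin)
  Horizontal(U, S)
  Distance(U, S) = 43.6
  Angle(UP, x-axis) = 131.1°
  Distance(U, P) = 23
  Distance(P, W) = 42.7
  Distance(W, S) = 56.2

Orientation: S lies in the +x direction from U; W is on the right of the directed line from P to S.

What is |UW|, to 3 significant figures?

25.5

Checks: |PW| = 42.70 ✓; |WS| = 56.20 ✓.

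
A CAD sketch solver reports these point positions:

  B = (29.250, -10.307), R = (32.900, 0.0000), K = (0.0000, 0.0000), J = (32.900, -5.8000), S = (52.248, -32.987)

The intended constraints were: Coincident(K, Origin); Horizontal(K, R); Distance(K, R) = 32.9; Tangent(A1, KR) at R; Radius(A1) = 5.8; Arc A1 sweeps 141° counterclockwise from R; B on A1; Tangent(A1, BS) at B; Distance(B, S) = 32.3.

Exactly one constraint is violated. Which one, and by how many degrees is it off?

Tangent(A1, BS) at B — off by 5.60°.

K = (0.00, 0.00) ✓; K.y = 0.00, R.y = 0.00 ✓; |KR| = 32.90 ✓; ∠(JR, RK) = 90.00° ✓; |JR| = 5.800 ✓; bearing(J→B) − bearing(J→R) = 141.0° ✓; |JB| = 5.800 ✓; ∠(JB, BS) = 95.60° ✗; |BS| = 32.30 ✓.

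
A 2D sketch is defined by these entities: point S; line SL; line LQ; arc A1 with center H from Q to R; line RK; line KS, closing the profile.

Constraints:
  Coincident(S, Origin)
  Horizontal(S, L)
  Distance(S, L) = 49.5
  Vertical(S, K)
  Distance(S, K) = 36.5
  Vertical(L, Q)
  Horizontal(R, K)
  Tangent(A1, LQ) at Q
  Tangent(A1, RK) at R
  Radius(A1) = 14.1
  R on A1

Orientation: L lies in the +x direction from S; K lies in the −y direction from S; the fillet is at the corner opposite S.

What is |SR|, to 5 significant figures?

50.847

S is at the origin; SL is horizontal with |SL| = 49.5 and L on the +x side, so L = (49.500, 0.0000). S and K share the same x with |SK| = 36.5 and K on the −y side, so K = (0.0000, -36.500). The virtual corner opposite S is at (49.500, -36.500). Since A1 is tangent to LQ there, HQ ⟂ LQ and tangency of A1 to RK means the radius HR is perpendicular to RK, with radius 14.1, so the center H sits 14.1 in from both sides at H = (35.400, -22.400). That places the tangent points at Q = (49.500, -22.400) on LQ and R = (35.400, -36.500) on RK. Then |SR| = |R − S| = 50.847.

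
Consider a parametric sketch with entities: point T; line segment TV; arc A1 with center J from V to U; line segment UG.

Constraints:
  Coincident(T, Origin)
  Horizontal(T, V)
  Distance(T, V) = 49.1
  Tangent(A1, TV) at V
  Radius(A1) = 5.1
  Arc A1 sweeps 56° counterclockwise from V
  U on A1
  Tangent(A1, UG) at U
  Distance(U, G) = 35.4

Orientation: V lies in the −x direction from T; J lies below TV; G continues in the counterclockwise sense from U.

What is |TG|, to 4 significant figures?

79.66

On A1, V sits at bearing 90° from J; a 56° counterclockwise sweep puts U at bearing 146°, so U = J + 5.1·(cos 146°, sin 146°) = (-53.33, -2.248). The tangent condition forces JU to be normal to UG, so UG runs along (−sin 146°, cos 146°); with |UG| = 35.4, G = (-73.12, -31.60). Then |TG| = |G − T| = 79.66.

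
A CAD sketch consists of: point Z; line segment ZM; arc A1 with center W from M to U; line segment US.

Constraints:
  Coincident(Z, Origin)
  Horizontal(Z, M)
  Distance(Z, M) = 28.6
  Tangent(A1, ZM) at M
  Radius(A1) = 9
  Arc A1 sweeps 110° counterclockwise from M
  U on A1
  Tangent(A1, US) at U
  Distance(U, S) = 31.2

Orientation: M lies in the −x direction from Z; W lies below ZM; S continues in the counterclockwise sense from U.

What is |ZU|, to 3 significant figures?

39.0

Z is at the origin; ZM is horizontal with |ZM| = 28.6 and M on the −x side, so M = (-28.6, 0.00). The tangent condition forces WM to be normal to ZM, so W = M + (0, -9) = (-28.6, -9.00). On A1, M sits at bearing 90° from W; a 110° counterclockwise sweep puts U at bearing 200°, so U = W + 9.0·(cos 200°, sin 200°) = (-37.1, -12.1). Then |ZU| = |U − Z| = 39.0.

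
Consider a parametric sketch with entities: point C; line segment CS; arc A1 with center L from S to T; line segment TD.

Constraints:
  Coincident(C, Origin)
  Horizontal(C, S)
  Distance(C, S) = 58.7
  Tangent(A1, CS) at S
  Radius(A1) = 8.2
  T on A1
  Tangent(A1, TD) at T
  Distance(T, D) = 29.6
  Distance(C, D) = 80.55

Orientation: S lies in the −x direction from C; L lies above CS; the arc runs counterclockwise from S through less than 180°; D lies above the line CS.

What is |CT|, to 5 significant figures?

54.293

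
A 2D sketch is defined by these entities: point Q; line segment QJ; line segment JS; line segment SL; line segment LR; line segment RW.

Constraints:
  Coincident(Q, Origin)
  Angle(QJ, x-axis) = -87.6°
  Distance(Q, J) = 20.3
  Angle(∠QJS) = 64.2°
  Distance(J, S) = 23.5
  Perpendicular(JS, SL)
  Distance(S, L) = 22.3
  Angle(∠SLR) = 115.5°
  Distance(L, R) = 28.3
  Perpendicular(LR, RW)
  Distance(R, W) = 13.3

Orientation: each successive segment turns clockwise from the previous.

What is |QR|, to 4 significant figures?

19.52

JS is perpendicular to SL, so SL runs at 66.60°; with |SL| = 22.3, L = (-11.86, 9.517). ∠SLR = 115.5° gives LR at 2.100° from the x-axis; with |LR| = 28.3, R = (16.42, 10.55). Then |QR| = |R − Q| = 19.52.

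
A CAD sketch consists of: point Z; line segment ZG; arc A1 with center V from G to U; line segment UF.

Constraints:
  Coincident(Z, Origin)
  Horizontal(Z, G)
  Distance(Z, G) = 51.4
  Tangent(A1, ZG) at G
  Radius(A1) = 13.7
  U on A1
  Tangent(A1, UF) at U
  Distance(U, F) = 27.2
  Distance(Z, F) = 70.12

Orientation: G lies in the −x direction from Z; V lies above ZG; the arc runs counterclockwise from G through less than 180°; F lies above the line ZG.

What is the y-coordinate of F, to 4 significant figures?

43.99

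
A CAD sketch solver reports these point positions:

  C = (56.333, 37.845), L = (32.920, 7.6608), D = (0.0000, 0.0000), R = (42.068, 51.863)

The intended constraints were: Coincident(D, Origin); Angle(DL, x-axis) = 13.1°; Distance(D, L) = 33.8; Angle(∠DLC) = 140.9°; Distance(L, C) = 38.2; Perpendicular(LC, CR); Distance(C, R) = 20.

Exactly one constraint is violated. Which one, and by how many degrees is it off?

Perpendicular(LC, CR) — off by 6.70°.

D = (0.00, 0.00) ✓; DL at 13.10° ✓; |DL| = 33.80 ✓; ∠DLC = 140.9° ✓; |LC| = 38.20 ✓; ∠(LC, CR) = 83.30° ✗; |CR| = 20.00 ✓.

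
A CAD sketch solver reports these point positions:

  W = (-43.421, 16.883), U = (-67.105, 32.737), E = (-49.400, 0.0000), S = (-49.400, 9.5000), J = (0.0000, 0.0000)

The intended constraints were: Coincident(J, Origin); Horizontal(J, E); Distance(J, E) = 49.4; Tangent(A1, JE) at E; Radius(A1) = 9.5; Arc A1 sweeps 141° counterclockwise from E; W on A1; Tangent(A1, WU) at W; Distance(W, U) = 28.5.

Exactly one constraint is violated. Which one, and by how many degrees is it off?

Tangent(A1, WU) at W — off by 5.20°.

J = (0.00, 0.00) ✓; J.y = 0.00, E.y = 0.00 ✓; |JE| = 49.40 ✓; ∠(SE, EJ) = 90.00° ✓; |SE| = 9.500 ✓; bearing(S→W) − bearing(S→E) = 141.0° ✓; |SW| = 9.500 ✓; ∠(SW, WU) = 84.80° ✗; |WU| = 28.50 ✓.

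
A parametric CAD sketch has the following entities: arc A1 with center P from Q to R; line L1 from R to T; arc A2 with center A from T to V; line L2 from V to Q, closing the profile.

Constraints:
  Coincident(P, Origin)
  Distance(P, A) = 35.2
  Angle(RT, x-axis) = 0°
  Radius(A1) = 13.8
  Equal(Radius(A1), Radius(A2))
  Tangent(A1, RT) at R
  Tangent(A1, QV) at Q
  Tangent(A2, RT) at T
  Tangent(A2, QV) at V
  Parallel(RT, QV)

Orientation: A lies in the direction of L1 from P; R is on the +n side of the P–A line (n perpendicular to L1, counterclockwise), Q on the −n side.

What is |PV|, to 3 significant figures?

37.8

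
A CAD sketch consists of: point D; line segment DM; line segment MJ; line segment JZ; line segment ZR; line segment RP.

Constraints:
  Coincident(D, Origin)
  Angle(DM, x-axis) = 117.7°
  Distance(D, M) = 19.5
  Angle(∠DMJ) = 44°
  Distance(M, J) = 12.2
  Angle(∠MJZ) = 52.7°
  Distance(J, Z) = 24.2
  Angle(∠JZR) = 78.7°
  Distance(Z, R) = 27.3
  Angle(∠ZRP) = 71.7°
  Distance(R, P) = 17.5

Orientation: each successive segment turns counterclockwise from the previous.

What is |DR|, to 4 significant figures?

37.57

∠MJZ = 52.7° gives JZ at 21.00° from the x-axis; with |JZ| = 24.2, Z = (10.10, 14.23). ∠JZR = 78.7° gives ZR at 122.3° from the x-axis; with |ZR| = 27.3, R = (-4.484, 37.30). Then |DR| = |R − D| = 37.57.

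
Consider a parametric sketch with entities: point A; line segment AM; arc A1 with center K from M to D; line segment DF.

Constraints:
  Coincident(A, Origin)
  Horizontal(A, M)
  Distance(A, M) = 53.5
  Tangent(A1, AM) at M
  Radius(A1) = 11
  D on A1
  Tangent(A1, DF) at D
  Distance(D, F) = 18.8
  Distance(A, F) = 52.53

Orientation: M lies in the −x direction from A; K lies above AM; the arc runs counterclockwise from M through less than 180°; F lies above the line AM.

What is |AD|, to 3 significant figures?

44.0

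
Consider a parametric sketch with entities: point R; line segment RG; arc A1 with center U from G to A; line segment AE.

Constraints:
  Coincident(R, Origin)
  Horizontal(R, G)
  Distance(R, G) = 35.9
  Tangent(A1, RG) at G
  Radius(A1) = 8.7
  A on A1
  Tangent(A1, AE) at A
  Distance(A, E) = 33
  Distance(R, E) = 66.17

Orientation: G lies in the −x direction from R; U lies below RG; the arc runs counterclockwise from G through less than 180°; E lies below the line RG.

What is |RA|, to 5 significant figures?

44.529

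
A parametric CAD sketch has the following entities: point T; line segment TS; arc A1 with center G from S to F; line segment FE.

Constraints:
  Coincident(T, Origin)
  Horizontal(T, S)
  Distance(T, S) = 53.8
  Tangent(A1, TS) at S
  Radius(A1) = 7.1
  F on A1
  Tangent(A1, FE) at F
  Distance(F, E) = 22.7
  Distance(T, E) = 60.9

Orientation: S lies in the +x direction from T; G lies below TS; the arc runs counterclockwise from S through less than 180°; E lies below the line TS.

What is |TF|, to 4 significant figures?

47.75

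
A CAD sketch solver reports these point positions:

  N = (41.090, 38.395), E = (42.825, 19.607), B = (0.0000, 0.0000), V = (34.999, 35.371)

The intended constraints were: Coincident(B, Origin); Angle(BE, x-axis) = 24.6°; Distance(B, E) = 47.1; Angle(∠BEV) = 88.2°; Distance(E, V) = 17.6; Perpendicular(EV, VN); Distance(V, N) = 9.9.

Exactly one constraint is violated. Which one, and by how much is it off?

Distance(V, N) = 9.9 — off by 3.10.

B = (0.00, 0.00) ✓; BE at 24.60° ✓; |BE| = 47.10 ✓; ∠BEV = 88.20° ✓; |EV| = 17.60 ✓; ∠(EV, VN) = 90.00° ✓; |VN| = 6.800 ✗.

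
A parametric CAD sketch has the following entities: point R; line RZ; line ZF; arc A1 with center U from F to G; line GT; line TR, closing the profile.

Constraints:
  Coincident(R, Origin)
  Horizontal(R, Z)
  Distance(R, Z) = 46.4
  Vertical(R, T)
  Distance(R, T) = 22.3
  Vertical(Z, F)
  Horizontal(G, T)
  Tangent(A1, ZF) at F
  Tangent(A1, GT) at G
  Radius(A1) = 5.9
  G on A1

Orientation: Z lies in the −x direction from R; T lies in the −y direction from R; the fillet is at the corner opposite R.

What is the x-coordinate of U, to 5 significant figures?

-40.500

R and T share the same x with |RT| = 22.3 and T on the −y side, so T = (0.0000, -22.300). The virtual corner opposite R is at (-46.400, -22.300). The tangent condition forces UF to be normal to ZF and since A1 is tangent to GT there, UG ⟂ GT, with radius 5.9, so the center U sits 5.9 in from both sides at U = (-40.500, -16.400). So U.x = -40.500.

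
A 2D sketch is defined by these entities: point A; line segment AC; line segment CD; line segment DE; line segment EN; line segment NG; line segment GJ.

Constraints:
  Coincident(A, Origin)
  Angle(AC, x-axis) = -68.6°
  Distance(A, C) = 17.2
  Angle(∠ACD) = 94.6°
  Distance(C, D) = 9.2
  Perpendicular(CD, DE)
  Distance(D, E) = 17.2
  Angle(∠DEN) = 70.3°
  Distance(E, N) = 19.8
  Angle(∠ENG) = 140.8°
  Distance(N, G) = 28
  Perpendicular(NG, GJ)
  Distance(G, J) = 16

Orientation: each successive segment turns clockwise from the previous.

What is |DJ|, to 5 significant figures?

29.121

A is at the origin; AC runs at -68.6° with length 17.2, so C = (6.2759, -16.014). ∠ACD = 94.6° gives CD at -154.00° from the x-axis; with |CD| = 9.2, D = (-1.9930, -20.047). The perpendicularity gives DE at right angles to CD, so DE runs at 116.00°; with |DE| = 17.2, E = (-9.5330, -4.5879). ∠DEN = 70.3° gives EN at 6.3000° from the x-axis; with |EN| = 19.8, N = (10.147, -2.4152). ∠ENG = 140.8° gives NG at -32.900° from the x-axis; with |NG| = 28.0, G = (33.657, -17.624). NG is perpendicular to GJ, so GJ runs at -122.90°; with |GJ| = 16.0, J = (24.966, -31.058). Then |DJ| = |J − D| = 29.121.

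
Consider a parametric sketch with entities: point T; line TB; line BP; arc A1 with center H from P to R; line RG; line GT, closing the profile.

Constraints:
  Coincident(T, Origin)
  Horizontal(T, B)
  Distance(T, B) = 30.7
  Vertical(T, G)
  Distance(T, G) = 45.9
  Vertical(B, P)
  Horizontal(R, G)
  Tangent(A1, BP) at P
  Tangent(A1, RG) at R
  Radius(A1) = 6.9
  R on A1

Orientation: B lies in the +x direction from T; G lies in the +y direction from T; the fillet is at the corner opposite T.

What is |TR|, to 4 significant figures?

51.70

T is at the origin; TB is horizontal with |TB| = 30.7 and B on the +x side, so B = (30.70, 0.000). TG is vertical with |TG| = 45.9 and G on the +y side, so G = (0.000, 45.90). The virtual corner opposite T is at (30.70, 45.90). The tangent condition forces HP to be normal to BP and since A1 is tangent to RG there, HR ⟂ RG, with radius 6.9, so the center H sits 6.9 in from both sides at H = (23.80, 39.00). That places the tangent points at P = (30.70, 39.00) on BP and R = (23.80, 45.90) on RG. Then |TR| = |R − T| = 51.70.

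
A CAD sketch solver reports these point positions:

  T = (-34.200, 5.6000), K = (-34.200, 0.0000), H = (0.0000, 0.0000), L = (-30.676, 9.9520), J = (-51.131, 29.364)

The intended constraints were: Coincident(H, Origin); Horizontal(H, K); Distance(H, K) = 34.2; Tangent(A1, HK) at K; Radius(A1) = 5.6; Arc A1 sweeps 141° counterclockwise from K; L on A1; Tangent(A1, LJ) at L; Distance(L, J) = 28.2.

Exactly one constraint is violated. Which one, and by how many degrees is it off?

Tangent(A1, LJ) at L — off by 4.50°.

H = (0.00, 0.00) ✓; H.y = 0.00, K.y = 0.00 ✓; |HK| = 34.20 ✓; ∠(TK, KH) = 90.00° ✓; |TK| = 5.600 ✓; bearing(T→L) − bearing(T→K) = 141.0° ✓; |TL| = 5.600 ✓; ∠(TL, LJ) = 94.50° ✗; |LJ| = 28.20 ✓.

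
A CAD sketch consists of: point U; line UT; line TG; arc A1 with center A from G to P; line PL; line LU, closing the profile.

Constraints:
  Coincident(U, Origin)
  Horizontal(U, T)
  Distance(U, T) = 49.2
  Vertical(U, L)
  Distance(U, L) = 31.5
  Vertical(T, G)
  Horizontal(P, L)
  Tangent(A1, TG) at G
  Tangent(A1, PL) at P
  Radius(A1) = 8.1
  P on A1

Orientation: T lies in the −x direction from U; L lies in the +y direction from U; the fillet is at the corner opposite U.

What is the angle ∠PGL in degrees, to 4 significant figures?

35.65°

The virtual corner opposite U is at (-49.20, 31.50). Since A1 is tangent to TG there, AG ⟂ TG and since A1 is tangent to PL there, AP ⟂ PL, with radius 8.1, so the center A sits 8.1 in from both sides at A = (-41.10, 23.40). That places the tangent points at G = (-49.20, 23.40) on TG and P = (-41.10, 31.50) on PL. Then cos ∠PGL = GP·GL / (|GP||GL|), giving 35.65°.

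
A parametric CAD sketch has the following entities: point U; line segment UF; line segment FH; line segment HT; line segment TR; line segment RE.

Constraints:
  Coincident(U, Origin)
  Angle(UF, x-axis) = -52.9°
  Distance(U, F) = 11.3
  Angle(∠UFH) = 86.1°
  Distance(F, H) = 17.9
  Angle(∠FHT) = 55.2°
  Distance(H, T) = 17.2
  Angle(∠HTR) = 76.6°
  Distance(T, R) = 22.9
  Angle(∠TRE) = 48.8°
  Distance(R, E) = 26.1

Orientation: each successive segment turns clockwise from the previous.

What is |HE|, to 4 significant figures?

3.378

U is at the origin; UF runs at -52.9° with length 11.3, so F = (6.816, -9.013). ∠UFH = 86.1° gives FH at -146.8° from the x-axis; with |FH| = 17.9, H = (-8.162, -18.81). ∠FHT = 55.2° gives HT at 88.40° from the x-axis; with |HT| = 17.2, T = (-7.682, -1.621). ∠HTR = 76.6° gives TR at -15.00° from the x-axis; with |TR| = 22.9, R = (14.44, -7.548). ∠TRE = 48.8° gives RE at -146.2° from the x-axis; with |RE| = 26.1, E = (-7.251, -22.07). Then |HE| = |E − H| = 3.378.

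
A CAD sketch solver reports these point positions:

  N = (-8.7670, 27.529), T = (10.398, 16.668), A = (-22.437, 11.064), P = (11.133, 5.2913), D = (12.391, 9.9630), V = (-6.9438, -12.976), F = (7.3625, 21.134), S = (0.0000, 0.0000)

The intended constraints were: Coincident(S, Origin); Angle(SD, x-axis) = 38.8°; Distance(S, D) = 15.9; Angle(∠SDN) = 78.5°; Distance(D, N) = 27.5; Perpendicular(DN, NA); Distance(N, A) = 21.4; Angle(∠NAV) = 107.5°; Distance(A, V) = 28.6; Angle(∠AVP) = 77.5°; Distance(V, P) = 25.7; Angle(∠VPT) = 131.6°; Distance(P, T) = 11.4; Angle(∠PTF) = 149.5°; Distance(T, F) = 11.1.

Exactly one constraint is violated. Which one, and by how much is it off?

Distance(T, F) = 11.1 — off by 5.70.

S = (0.00, 0.00) ✓; SD at 38.80° ✓; |SD| = 15.90 ✓; ∠SDN = 78.50° ✓; |DN| = 27.50 ✓; ∠(DN, NA) = 90.00° ✓; |NA| = 21.40 ✓; ∠NAV = 107.5° ✓; |AV| = 28.60 ✓; ∠AVP = 77.50° ✓; |VP| = 25.70 ✓; ∠VPT = 131.6° ✓; |PT| = 11.40 ✓; ∠PTF = 149.5° ✓; |TF| = 5.400 ✗.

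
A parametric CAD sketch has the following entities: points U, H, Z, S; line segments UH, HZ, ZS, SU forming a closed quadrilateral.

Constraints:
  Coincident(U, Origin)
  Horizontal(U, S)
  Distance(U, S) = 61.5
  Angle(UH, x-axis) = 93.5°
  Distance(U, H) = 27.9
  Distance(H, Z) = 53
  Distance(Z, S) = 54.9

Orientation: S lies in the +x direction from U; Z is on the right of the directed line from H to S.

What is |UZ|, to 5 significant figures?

26.217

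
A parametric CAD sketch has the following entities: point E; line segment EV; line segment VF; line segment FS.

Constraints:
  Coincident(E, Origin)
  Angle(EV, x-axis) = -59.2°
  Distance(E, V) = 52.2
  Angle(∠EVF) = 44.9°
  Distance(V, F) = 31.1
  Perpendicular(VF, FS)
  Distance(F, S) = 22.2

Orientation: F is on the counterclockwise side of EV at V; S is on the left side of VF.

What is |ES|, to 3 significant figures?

15.8

E is at the origin; EV runs at -59.2° with length 52.2, so V = 52.2·(cos -59.2°, sin -59.2°) = (26.7, -44.8). ∠EVF = 44.9°, so VF runs at -59.2° + (180° − 44.9°) = 75.9° from the x-axis; with |VF| = 31.1, F = V + 31.1·(cos 75.9°, sin 75.9°) = (34.3, -14.7). VF is perpendicular to FS; with |FS| = 22.2 on the left of VF, S = F + 22.2·(-0.970, 0.244) = (12.8, -9.27). Then |ES| = |S − E| = 15.8.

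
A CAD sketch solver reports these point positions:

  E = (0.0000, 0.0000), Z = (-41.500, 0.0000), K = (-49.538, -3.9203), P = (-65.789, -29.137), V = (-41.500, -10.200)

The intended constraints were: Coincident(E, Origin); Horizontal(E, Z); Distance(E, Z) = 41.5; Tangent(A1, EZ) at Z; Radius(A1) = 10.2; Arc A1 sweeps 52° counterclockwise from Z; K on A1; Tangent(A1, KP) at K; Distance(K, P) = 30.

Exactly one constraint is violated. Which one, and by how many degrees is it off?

Tangent(A1, KP) at K — off by 5.20°.

E = (0.00, 0.00) ✓; E.y = 0.00, Z.y = 0.00 ✓; |EZ| = 41.50 ✓; ∠(VZ, ZE) = 90.00° ✓; |VZ| = 10.20 ✓; bearing(V→K) − bearing(V→Z) = 52.00° ✓; |VK| = 10.20 ✓; ∠(VK, KP) = 84.80° ✗; |KP| = 30.00 ✓.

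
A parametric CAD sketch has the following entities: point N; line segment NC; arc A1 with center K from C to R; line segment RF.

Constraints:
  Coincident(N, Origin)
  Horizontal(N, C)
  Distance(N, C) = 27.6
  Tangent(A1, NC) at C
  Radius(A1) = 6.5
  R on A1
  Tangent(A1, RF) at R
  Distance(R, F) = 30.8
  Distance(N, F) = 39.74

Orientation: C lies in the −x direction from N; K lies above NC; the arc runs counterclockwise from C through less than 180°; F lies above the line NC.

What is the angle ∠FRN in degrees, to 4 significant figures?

96.46°

Checks: |KC| = 6.500 ✓; |KR| = 6.500 ✓; ∠(KR, RF) = 90.00° ✓; |RF| = 30.80 ✓; |NF| = 39.74 ✓.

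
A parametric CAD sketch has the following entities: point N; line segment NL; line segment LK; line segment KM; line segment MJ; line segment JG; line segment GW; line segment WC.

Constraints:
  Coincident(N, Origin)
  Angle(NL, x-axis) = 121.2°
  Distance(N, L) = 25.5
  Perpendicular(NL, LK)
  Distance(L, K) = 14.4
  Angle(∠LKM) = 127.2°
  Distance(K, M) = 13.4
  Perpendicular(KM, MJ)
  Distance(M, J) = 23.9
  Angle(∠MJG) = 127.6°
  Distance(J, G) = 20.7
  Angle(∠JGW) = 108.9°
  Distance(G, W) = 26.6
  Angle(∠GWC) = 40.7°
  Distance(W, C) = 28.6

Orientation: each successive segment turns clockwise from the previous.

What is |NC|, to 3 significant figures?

12.0

N is at the origin; NL runs at 121.2° with length 25.5, so L = (-13.2, 21.8). NL ⟂ LK, so LK runs at 31.2°; with |LK| = 14.4, K = (-0.892, 29.3). ∠LKM = 127.2° gives KM at -21.6° from the x-axis; with |KM| = 13.4, M = (11.6, 24.3). KM ⟂ MJ, so MJ runs at -112°; with |MJ| = 23.9, J = (2.77, 2.12). ∠MJG = 127.6° gives JG at -164° from the x-axis; with |JG| = 20.7, G = (-17.1, -3.59). ∠JGW = 108.9° gives GW at 125° from the x-axis; with |GW| = 26.6, W = (-32.3, 18.2). ∠GWC = 40.7° gives WC at -14.4° from the x-axis; with |WC| = 28.6, C = (-4.65, 11.1). Then |NC| = |C − N| = 12.0.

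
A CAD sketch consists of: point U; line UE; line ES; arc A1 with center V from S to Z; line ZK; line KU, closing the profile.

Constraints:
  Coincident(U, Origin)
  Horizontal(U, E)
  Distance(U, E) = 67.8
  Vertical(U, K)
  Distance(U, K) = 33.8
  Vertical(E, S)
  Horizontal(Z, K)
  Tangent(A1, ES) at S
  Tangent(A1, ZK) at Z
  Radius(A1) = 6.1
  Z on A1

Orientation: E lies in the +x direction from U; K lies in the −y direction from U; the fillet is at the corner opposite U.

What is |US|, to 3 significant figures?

73.2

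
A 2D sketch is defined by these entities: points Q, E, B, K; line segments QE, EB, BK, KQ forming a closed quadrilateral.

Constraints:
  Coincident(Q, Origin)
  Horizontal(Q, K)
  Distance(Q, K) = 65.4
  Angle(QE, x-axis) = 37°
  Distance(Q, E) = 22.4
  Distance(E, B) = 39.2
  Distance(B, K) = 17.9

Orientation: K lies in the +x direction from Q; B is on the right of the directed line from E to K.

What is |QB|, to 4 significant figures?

50.78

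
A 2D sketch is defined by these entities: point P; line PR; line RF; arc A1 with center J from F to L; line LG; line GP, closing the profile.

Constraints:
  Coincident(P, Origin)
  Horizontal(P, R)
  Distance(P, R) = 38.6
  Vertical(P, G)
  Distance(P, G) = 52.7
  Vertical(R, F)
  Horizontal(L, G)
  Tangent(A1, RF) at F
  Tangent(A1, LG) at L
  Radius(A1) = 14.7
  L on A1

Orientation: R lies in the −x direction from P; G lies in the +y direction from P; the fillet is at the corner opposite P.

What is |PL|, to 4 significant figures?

57.87

P is at the origin; PR is horizontal with |PR| = 38.6 and R on the −x side, so R = (-38.60, 0.000). P and G share the same x with |PG| = 52.7 and G on the +y side, so G = (0.000, 52.70). The virtual corner opposite P is at (-38.60, 52.70). Since A1 is tangent to RF there, JF ⟂ RF and tangency of A1 to LG means the radius JL is perpendicular to LG, with radius 14.7, so the center J sits 14.7 in from both sides at J = (-23.90, 38.00). That places the tangent points at F = (-38.60, 38.00) on RF and L = (-23.90, 52.70) on LG. Then |PL| = |L − P| = 57.87.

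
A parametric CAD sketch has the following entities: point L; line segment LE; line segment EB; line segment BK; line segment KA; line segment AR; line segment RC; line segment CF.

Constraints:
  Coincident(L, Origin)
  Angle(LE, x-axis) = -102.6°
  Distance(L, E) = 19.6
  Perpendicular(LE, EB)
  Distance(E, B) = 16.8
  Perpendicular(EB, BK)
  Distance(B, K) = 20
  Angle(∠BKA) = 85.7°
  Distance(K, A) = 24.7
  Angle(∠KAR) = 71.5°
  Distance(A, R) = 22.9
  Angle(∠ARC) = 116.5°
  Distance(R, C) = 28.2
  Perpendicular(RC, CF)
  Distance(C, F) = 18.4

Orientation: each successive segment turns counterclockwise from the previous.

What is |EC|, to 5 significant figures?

29.574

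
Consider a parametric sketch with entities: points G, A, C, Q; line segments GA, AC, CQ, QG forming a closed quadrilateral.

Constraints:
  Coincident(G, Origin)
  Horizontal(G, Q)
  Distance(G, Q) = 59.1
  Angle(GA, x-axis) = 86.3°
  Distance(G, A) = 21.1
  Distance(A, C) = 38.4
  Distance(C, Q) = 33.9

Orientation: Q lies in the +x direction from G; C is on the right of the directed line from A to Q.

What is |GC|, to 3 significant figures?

27.5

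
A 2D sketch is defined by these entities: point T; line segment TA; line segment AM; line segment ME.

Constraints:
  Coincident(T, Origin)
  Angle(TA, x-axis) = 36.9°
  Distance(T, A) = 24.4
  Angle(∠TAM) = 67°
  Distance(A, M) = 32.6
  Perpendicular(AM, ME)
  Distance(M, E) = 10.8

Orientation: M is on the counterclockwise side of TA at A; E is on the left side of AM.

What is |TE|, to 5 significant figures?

25.846

∠TAM = 67.0°, so AM runs at 36.9° + (180° − 67.0°) = 149.90° from the x-axis; with |AM| = 32.6, M = A + 32.6·(cos 149.90°, sin 149.90°) = (-8.6916, 31.000). AM is perpendicular to ME; with |ME| = 10.8 on the left of AM, E = M + 10.8·(-0.50151, -0.86515) = (-14.108, 21.656). Then |TE| = |E − T| = 25.846.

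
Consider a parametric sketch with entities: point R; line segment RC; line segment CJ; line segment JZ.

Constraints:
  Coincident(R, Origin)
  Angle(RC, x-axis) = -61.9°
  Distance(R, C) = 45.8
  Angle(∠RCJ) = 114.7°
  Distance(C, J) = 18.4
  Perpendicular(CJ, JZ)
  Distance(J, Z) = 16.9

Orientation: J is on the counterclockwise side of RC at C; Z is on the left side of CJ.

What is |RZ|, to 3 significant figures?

44.9

∠RCJ = 114.7°, so CJ runs at -61.9° + (180° − 114.7°) = 3.40° from the x-axis; with |CJ| = 18.4, J = C + 18.4·(cos 3.40°, sin 3.40°) = (39.9, -39.3). CJ is perpendicular to JZ; with |JZ| = 16.9 on the left of CJ, Z = J + 16.9·(-0.0593, 0.998) = (38.9, -22.4). Then |RZ| = |Z − R| = 44.9.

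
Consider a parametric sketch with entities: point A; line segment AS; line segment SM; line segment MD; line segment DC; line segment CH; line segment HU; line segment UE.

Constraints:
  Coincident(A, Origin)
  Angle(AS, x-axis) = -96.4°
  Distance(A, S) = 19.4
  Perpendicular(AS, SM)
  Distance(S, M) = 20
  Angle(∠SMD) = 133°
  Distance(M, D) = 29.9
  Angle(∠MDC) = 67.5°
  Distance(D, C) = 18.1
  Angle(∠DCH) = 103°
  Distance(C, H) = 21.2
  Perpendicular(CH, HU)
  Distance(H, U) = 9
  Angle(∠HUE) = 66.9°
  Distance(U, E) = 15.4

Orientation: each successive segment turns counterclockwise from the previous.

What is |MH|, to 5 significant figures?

13.383

∠MDC = 67.5° gives DC at 153.10° from the x-axis; with |DC| = 18.1, C = (24.274, 6.1387). ∠DCH = 103.0° gives CH at -129.90° from the x-axis; with |CH| = 21.2, H = (10.675, -10.125). Then |MH| = |H − M| = 13.383.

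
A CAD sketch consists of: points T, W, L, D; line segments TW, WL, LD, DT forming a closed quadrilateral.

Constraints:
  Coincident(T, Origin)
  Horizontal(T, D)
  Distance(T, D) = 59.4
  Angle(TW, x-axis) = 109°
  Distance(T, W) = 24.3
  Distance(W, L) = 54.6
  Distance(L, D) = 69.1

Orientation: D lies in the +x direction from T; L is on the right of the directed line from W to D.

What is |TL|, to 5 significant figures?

31.400

Checks: |WL| = 54.60 ✓; |LD| = 69.10 ✓.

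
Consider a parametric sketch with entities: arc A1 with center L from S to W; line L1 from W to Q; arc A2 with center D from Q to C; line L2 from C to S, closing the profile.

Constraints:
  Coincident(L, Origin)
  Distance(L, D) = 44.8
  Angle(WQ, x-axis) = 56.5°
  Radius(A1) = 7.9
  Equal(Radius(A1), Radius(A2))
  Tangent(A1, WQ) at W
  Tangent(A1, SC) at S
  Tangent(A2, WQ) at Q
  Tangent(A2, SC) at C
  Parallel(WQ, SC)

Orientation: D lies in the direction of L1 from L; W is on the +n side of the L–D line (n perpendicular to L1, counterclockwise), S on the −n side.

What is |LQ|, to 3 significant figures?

45.5

The slot axis is L1's direction at 56.5°, so u = (cos 56.5°, sin 56.5°) = (0.552, 0.834) and n = (−sin 56.5°, cos 56.5°) = (-0.834, 0.552). L is at the origin and D lies 44.8 along u from L, so D = 44.8·u = (24.7, 37.4). Tangency of A1 to both parallel lines with radius 7.9 puts W and S at L ± 7.9·n: W = (-6.59, 4.36), S = (6.59, -4.36). Equal radii place Q and C the same way about D: Q = D + 7.9·n = (18.1, 41.7), C = D − 7.9·n = (31.3, 33.0). Then |LQ| = |Q − L| = 45.5.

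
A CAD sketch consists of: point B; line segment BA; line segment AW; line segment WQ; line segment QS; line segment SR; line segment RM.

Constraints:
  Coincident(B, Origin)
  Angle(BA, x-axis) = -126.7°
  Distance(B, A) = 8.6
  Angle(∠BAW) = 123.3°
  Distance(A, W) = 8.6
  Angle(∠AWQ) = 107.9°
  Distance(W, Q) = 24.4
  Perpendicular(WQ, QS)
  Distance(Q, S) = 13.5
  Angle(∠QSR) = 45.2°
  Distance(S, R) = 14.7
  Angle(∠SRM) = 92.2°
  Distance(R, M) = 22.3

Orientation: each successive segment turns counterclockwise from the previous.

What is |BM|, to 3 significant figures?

38.5

∠QSR = 45.2° gives SR at -133° from the x-axis; with |SR| = 14.7, R = (11.6, -11.3). ∠SRM = 92.2° gives RM at -45.3° from the x-axis; with |RM| = 22.3, M = (27.3, -27.2). Then |BM| = |M − B| = 38.5.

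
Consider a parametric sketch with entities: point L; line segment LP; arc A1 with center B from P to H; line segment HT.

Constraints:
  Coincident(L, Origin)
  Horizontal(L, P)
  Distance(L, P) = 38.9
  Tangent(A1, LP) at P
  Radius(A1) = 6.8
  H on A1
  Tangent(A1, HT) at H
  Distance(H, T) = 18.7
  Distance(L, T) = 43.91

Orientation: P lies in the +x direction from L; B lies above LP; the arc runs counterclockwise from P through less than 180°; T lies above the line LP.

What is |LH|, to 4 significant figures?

45.90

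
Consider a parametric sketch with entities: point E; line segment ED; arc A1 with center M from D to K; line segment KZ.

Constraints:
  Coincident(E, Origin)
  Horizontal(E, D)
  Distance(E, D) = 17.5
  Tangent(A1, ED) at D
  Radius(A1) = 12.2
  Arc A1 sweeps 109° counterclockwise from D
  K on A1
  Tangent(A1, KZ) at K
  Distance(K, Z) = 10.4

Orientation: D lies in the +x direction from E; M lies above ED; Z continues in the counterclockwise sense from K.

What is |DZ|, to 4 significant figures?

27.25

E is at the origin; ED is horizontal with |ED| = 17.5 and D on the +x side, so D = (17.50, 0.000). Since A1 is tangent to ED there, MD ⟂ ED, so M = D + (0, 12.2) = (17.50, 12.20). On A1, D sits at bearing -90° from M; a 109° counterclockwise sweep puts K at bearing 19°, so K = M + 12.2·(cos 19°, sin 19°) = (29.04, 16.17). The tangent condition forces MK to be normal to KZ, so KZ runs along (−sin 19°, cos 19°); with |KZ| = 10.4, Z = (25.65, 26.01). Then |DZ| = |Z − D| = 27.25.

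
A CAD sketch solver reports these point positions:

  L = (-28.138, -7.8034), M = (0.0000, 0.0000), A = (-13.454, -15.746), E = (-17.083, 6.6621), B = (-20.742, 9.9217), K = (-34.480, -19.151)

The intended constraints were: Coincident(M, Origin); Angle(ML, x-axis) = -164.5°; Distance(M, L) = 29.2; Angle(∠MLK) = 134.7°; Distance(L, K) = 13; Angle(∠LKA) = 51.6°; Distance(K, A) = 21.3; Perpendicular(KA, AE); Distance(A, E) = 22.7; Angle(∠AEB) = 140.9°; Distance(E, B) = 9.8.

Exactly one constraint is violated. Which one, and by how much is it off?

Distance(E, B) = 9.8 — off by 4.90.

M = (0.00, 0.00) ✓; ML at -164.5° ✓; |ML| = 29.20 ✓; ∠MLK = 134.7° ✓; |LK| = 13.00 ✓; ∠LKA = 51.60° ✓; |KA| = 21.30 ✓; ∠(KA, AE) = 90.00° ✓; |AE| = 22.70 ✓; ∠AEB = 140.9° ✓; |EB| = 4.900 ✗.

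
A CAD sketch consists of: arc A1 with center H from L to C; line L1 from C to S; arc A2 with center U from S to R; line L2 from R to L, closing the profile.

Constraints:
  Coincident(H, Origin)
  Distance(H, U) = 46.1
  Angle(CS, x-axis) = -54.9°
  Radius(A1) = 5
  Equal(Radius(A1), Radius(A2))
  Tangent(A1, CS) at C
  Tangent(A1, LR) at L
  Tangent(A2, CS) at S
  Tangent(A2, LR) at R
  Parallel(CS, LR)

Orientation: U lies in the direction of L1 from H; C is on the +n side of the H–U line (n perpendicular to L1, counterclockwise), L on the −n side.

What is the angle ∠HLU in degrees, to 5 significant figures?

83.810°

The slot axis is L1's direction at -54.9°, so u = (cos -54.9°, sin -54.9°) = (0.57501, -0.81815) and n = (−sin -54.9°, cos -54.9°) = (0.81815, 0.57501). H is at the origin and U lies 46.1 along u from H, so U = 46.1·u = (26.508, -37.717). Tangency of A1 to both parallel lines with radius 5.0 puts C and L at H ± 5.0·n: C = (4.0907, 2.8750), L = (-4.0907, -2.8750). Then cos ∠HLU = LH·LU / (|LH||LU|), giving 83.810°.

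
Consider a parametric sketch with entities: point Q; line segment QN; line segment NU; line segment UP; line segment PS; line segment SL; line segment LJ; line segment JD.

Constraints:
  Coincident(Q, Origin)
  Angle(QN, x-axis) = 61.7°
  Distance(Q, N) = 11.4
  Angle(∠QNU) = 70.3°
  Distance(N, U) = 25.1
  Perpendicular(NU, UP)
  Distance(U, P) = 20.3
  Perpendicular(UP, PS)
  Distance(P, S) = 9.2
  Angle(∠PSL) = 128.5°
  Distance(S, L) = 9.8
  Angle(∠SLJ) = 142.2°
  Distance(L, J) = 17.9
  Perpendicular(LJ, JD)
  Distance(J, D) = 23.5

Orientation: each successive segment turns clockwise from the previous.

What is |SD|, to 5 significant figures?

31.042

Q is at the origin; QN runs at 61.7° with length 11.4, so N = (5.4046, 10.037). ∠QNU = 70.3° gives NU at -48.000° from the x-axis; with |NU| = 25.1, U = (22.200, -8.6155). The perpendicularity gives UP at right angles to NU, so UP runs at -138.00°; with |UP| = 20.3, P = (7.1139, -22.199). UP is perpendicular to PS, so PS runs at 132.00°; with |PS| = 9.2, S = (0.95794, -15.362). ∠PSL = 128.5° gives SL at 80.500° from the x-axis; with |SL| = 9.8, L = (2.5754, -5.6963). ∠SLJ = 142.2° gives LJ at 42.700° from the x-axis; with |LJ| = 17.9, J = (15.730, 6.4427). LJ ⟂ JD, so JD runs at -47.300°; with |JD| = 23.5, D = (31.667, -10.828). Then |SD| = |D − S| = 31.042.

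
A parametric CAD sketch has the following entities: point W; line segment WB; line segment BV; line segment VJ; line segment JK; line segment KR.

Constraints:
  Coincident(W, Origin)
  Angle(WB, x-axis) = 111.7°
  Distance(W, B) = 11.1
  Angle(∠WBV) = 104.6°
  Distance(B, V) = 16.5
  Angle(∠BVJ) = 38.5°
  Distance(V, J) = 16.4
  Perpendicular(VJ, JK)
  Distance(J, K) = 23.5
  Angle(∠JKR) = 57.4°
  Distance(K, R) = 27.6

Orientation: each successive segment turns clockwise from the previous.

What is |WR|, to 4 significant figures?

29.08

The perpendicularity gives JK at right angles to VJ, so JK runs at 164.8°; with |JK| = 23.5, K = (-17.78, 10.42). ∠JKR = 57.4° gives KR at 42.20° from the x-axis; with |KR| = 27.6, R = (2.662, 28.96). Then |WR| = |R − W| = 29.08.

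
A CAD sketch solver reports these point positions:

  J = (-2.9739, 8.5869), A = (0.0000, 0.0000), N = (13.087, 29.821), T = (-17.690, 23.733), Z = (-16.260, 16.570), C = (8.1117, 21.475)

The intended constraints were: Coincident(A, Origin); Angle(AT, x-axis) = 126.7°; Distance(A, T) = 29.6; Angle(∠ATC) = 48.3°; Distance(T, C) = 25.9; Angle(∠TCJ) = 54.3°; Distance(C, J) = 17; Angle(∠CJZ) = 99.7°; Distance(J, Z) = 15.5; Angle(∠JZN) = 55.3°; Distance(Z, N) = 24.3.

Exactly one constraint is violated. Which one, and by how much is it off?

Distance(Z, N) = 24.3 — off by 7.90.

A = (0.00, 0.00) ✓; AT at 126.7° ✓; |AT| = 29.60 ✓; ∠ATC = 48.30° ✓; |TC| = 25.90 ✓; ∠TCJ = 54.30° ✓; |CJ| = 17.00 ✓; ∠CJZ = 99.70° ✓; |JZ| = 15.50 ✓; ∠JZN = 55.30° ✓; |ZN| = 32.20 ✗.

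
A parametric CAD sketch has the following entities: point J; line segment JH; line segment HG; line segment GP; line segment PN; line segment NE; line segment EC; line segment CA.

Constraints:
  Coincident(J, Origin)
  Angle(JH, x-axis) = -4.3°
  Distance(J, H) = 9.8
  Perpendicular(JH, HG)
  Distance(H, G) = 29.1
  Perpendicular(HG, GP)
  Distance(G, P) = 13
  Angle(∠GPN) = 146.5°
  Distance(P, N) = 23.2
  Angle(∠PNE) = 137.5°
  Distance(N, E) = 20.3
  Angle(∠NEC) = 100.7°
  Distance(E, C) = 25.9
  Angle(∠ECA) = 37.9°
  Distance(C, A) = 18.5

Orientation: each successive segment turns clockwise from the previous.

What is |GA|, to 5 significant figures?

34.904

J is at the origin; JH runs at -4.3° with length 9.8, so H = (9.7724, -0.73479). The perpendicularity gives HG at right angles to JH, so HG runs at -94.300°; with |HG| = 29.1, G = (7.5905, -29.753). HG is perpendicular to GP, so GP runs at 175.70°; with |GP| = 13.0, P = (-5.3729, -28.778). ∠GPN = 146.5° gives PN at 142.20° from the x-axis; with |PN| = 23.2, N = (-23.704, -14.559). ∠PNE = 137.5° gives NE at 99.700° from the x-axis; with |NE| = 20.3, E = (-27.125, 5.4511). ∠NEC = 100.7° gives EC at 20.400° from the x-axis; with |EC| = 25.9, C = (-2.8492, 14.479). ∠ECA = 37.9° gives CA at -121.70° from the x-axis; with |CA| = 18.5, A = (-12.570, -1.2609). Then |GA| = |A − G| = 34.904.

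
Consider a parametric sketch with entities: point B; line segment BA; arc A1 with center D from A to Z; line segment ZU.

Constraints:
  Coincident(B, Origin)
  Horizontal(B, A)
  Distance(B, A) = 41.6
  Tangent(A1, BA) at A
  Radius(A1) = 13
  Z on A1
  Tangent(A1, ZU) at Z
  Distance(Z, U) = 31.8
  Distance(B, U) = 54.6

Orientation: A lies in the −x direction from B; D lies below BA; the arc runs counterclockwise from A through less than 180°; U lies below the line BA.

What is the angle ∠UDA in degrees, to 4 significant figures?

160.8°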